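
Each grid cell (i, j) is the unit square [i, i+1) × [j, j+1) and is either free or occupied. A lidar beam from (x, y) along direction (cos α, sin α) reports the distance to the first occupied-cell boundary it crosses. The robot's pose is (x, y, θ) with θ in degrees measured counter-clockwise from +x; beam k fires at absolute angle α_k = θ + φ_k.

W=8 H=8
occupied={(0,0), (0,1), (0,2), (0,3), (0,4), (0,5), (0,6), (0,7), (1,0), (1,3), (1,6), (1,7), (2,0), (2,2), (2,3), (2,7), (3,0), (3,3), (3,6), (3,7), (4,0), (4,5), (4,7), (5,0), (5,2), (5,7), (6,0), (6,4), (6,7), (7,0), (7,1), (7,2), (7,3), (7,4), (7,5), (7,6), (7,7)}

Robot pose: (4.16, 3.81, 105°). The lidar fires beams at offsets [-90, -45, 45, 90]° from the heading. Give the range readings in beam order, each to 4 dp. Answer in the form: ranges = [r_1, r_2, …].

ranges = [1.9049, 1.3741, 0.1848, 0.1656]

beam 1: φ=-90°, α=15°
  direction (0.9659, 0.2588); cell (4,3); t to first gridline: x 0.8696, y 0.7341 (then +1.0353 / +3.8637)
    (4,4) via y @ 0.7341
    (5,4) via x @ 0.8696
    (6,4) via x @ 1.9049  # hit
  → r_1 = 1.9049
beam 2: φ=-45°, α=60°
  direction (0.5000, 0.8660); cell (4,3); t to first gridline: x 1.6800, y 0.2194 (then +2.0000 / +1.1547)
    (4,4) via y @ 0.2194
    (4,5) via y @ 1.3741  # hit
  → r_2 = 1.3741
beam 3: φ=45°, α=150°
  direction (-0.8660, 0.5000); cell (4,3); t to first gridline: x 0.1848, y 0.3800 (then +1.1547 / +2.0000)
    (3,3) via x @ 0.1848  # hit
  → r_3 = 0.1848
beam 4: φ=90°, α=195°
  direction (-0.9659, -0.2588); cell (4,3); t to first gridline: x 0.1656, y 3.1296 (then +1.0353 / +3.8637)
    (3,3) via x @ 0.1656  # hit
  → r_4 = 0.1656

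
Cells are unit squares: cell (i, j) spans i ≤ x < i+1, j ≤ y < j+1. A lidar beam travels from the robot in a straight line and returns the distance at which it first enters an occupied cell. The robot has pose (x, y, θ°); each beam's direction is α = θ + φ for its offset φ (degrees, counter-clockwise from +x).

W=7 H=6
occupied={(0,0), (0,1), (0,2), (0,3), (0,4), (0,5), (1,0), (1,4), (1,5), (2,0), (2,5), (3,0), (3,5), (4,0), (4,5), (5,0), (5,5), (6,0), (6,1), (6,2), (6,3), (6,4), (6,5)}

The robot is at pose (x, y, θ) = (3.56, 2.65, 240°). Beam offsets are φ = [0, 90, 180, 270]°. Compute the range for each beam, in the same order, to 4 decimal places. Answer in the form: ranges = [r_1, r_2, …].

ranges = [1.9053, 2.8175, 2.7135, 2.7000]

beam 1: φ=0°, α=240°
  d=(-0.5000,-0.8660)  start (3,2)  tX=1.1200 tY=0.7506  stride 1/|dx|=2.0000 1/|dy|=1.1547
    cross y-line → (3,1), t=0.7506
    cross x-line → (2,1), t=1.1200
    cross y-line → (2,0), t=1.9053 (wall)
  → r_1 = 1.9053
beam 2: φ=90°, α=330°
  d=(0.8660,-0.5000)  start (3,2)  tX=0.5081 tY=1.3000  stride 1/|dx|=1.1547 1/|dy|=2.0000
    cross x-line → (4,2), t=0.5081
    cross y-line → (4,1), t=1.3000
    cross x-line → (5,1), t=1.6628
    cross x-line → (6,1), t=2.8175 (wall)
  → r_2 = 2.8175
beam 3: φ=180°, α=60°
  d=(0.5000,0.8660)  start (3,2)  tX=0.8800 tY=0.4041  stride 1/|dx|=2.0000 1/|dy|=1.1547
    cross y-line → (3,3), t=0.4041
    cross x-line → (4,3), t=0.8800
    cross y-line → (4,4), t=1.5588
    cross y-line → (4,5), t=2.7135 (wall)
  → r_3 = 2.7135
beam 4: φ=270°, α=150°
  d=(-0.8660,0.5000)  start (3,2)  tX=0.6466 tY=0.7000  stride 1/|dx|=1.1547 1/|dy|=2.0000
    cross x-line → (2,2), t=0.6466
    cross y-line → (2,3), t=0.7000
    cross x-line → (1,3), t=1.8013
    cross y-line → (1,4), t=2.7000 (wall)
  → r_4 = 2.7000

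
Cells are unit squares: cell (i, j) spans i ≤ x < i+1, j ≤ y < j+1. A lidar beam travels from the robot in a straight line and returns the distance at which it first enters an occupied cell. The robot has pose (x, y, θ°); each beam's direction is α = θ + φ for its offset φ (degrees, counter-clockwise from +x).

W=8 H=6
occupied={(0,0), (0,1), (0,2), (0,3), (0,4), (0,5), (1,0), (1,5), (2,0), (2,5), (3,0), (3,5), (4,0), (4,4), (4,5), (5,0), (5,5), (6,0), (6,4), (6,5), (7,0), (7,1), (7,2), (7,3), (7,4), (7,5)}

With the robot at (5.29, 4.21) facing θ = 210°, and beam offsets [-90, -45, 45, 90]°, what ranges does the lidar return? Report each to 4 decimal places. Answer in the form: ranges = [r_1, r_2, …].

ranges = [0.5800, 0.3002, 3.3232, 3.4200]

beam 1: φ=-90°, α=120°
  dir = (cos 120°, sin 120°) = (-0.5000, 0.8660); from cell (5,4)
  next x-line at t=0.5800, next y-line at t=0.9122; Δt_x=2.0000, Δt_y=1.1547
    x: enter (4,4) at t=0.5800 ← occupied
  → r_1 = 0.5800
beam 2: φ=-45°, α=165°
  dir = (cos 165°, sin 165°) = (-0.9659, 0.2588); from cell (5,4)
  next x-line at t=0.3002, next y-line at t=3.0523; Δt_x=1.0353, Δt_y=3.8637
    x: enter (4,4) at t=0.3002 ← occupied
  → r_2 = 0.3002
beam 3: φ=45°, α=255°
  dir = (cos 255°, sin 255°) = (-0.2588, -0.9659); from cell (5,4)
  next x-line at t=1.1205, next y-line at t=0.2174; Δt_x=3.8637, Δt_y=1.0353
    y: enter (5,3) at t=0.2174
    x: enter (4,3) at t=1.1205
    y: enter (4,2) at t=1.2527
    y: enter (4,1) at t=2.2880
    y: enter (4,0) at t=3.3232 ← occupied
  → r_3 = 3.3232
beam 4: φ=90°, α=300°
  dir = (cos 300°, sin 300°) = (0.5000, -0.8660); from cell (5,4)
  next x-line at t=1.4200, next y-line at t=0.2425; Δt_x=2.0000, Δt_y=1.1547
    y: enter (5,3) at t=0.2425
    y: enter (5,2) at t=1.3972
    x: enter (6,2) at t=1.4200
    y: enter (6,1) at t=2.5519
    x: enter (7,1) at t=3.4200 ← occupied
  → r_4 = 3.4200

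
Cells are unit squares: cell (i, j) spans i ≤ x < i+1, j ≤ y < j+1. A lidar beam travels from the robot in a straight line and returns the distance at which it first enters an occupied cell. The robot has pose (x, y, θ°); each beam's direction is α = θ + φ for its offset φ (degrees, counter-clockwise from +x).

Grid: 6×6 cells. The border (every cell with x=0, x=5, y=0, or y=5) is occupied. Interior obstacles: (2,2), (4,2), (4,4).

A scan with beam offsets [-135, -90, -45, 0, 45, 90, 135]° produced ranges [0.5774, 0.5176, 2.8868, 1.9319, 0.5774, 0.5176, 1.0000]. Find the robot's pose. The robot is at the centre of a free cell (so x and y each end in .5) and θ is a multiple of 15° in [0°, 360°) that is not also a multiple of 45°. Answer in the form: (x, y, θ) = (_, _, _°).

Candidates: 13 free-cell centres × 16 headings = 208 poses. Raycast each; keep the one whose scan matches to 4 dp.
  (1.5, 1.5, 255°): beam 1 = 1.0000 ≠ 0.5774 ✗
  (3.5, 2.5, 165°): beam 2 = 1.9319 ≠ 0.5176 ✗
  (4.5, 3.5, 150°): beam 1 = 0.5176 ≠ 0.5774 ✗
  …
  (1.5, 2.5, 105°): r_1=0.5774, r_2=0.5176, r_3=2.8868, r_4=1.9319, r_5=0.5774, r_6=0.5176, r_7=1.0000 — all match ✓
Unique over the lattice → pose = (1.5, 2.5, 105°).

(x, y, θ) = (1.5, 2.5, 105°)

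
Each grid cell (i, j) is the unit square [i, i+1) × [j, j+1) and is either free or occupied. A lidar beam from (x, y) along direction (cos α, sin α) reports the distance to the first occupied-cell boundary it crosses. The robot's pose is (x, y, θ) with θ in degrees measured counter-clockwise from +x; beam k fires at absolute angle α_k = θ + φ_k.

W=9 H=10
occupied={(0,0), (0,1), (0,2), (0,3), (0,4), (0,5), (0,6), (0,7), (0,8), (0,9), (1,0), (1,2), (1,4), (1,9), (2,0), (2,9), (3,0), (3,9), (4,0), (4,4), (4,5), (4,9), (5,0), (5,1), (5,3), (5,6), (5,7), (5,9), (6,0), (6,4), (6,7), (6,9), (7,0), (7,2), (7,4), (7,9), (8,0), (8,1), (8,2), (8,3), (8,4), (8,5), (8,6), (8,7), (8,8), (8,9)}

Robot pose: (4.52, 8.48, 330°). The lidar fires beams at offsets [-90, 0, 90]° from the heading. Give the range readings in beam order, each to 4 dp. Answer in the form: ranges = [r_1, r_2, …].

beam 1: φ=-90°, α=240°
  cosα=-0.5000 sinα=-0.8660 | (4,8) | tMaxX 1.0400 tMaxY 0.5543 | tΔX 2.0000 tΔY 1.1547
    t=0.5543 [y] (4,7)
    t=1.0400 [x] (3,7)
    t=1.7090 [y] (3,6)
    t=2.8637 [y] (3,5)
    t=3.0400 [x] (2,5)
    t=4.0184 [y] (2,4)
    t=5.0400 [x] (1,4) — stop
  → r_1 = 5.0400
beam 2: φ=0°, α=330°
  cosα=0.8660 sinα=-0.5000 | (4,8) | tMaxX 0.5543 tMaxY 0.9600 | tΔX 1.1547 tΔY 2.0000
    t=0.5543 [x] (5,8)
    t=0.9600 [y] (5,7) — stop
  → r_2 = 0.9600
beam 3: φ=90°, α=60°
  cosα=0.5000 sinα=0.8660 | (4,8) | tMaxX 0.9600 tMaxY 0.6004 | tΔX 2.0000 tΔY 1.1547
    t=0.6004 [y] (4,9) — stop
  → r_3 = 0.6004

ranges = [5.0400, 0.9600, 0.6004]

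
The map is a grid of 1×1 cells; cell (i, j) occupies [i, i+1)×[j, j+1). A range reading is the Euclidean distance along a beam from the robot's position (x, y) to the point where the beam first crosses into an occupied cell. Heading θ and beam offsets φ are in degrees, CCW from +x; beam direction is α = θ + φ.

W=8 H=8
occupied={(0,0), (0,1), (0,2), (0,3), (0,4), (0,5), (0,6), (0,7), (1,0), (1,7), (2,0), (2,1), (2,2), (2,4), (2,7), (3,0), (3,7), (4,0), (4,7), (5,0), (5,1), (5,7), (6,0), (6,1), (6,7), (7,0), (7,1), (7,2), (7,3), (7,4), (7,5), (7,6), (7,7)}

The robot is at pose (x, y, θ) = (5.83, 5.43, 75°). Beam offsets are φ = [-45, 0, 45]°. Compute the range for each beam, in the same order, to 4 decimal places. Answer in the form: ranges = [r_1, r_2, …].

beam 1: φ=-45°, α=30°
  direction (0.8660, 0.5000); cell (5,5); t to first gridline: x 0.1963, y 1.1400 (then +1.1547 / +2.0000)
    (6,5) via x @ 0.1963
    (6,6) via y @ 1.1400
    (7,6) via x @ 1.3510  # hit
  → r_1 = 1.3510
beam 2: φ=0°, α=75°
  direction (0.2588, 0.9659); cell (5,5); t to first gridline: x 0.6568, y 0.5901 (then +3.8637 / +1.0353)
    (5,6) via y @ 0.5901
    (6,6) via x @ 0.6568
    (6,7) via y @ 1.6254  # hit
  → r_2 = 1.6254
beam 3: φ=45°, α=120°
  direction (-0.5000, 0.8660); cell (5,5); t to first gridline: x 1.6600, y 0.6582 (then +2.0000 / +1.1547)
    (5,6) via y @ 0.6582
    (4,6) via x @ 1.6600
    (4,7) via y @ 1.8129  # hit
  → r_3 = 1.8129

ranges = [1.3510, 1.6254, 1.8129]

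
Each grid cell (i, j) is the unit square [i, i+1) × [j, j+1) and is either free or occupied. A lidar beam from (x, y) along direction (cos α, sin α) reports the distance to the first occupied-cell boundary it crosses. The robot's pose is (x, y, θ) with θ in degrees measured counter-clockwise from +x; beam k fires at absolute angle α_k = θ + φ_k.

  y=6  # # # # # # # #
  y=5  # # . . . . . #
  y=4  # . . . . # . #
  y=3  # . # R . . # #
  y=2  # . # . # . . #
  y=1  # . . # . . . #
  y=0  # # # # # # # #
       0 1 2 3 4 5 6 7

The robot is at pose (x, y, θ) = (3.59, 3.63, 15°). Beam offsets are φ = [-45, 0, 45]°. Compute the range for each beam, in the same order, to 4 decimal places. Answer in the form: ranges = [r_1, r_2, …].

beam 1: φ=-45°, α=330°
  d=(0.8660,-0.5000)  start (3,3)  tX=0.4734 tY=1.2600  stride 1/|dx|=1.1547 1/|dy|=2.0000
    cross x-line → (4,3), t=0.4734
    cross y-line → (4,2), t=1.2600 (wall)
  → r_1 = 1.2600
beam 2: φ=0°, α=15°
  d=(0.9659,0.2588)  start (3,3)  tX=0.4245 tY=1.4296  stride 1/|dx|=1.0353 1/|dy|=3.8637
    cross x-line → (4,3), t=0.4245
    cross y-line → (4,4), t=1.4296
    cross x-line → (5,4), t=1.4597 (wall)
  → r_2 = 1.4597
beam 3: φ=45°, α=60°
  d=(0.5000,0.8660)  start (3,3)  tX=0.8200 tY=0.4272  stride 1/|dx|=2.0000 1/|dy|=1.1547
    cross y-line → (3,4), t=0.4272
    cross x-line → (4,4), t=0.8200
    cross y-line → (4,5), t=1.5819
    cross y-line → (4,6), t=2.7366 (wall)
  → r_3 = 2.7366

ranges = [1.2600, 1.4597, 2.7366]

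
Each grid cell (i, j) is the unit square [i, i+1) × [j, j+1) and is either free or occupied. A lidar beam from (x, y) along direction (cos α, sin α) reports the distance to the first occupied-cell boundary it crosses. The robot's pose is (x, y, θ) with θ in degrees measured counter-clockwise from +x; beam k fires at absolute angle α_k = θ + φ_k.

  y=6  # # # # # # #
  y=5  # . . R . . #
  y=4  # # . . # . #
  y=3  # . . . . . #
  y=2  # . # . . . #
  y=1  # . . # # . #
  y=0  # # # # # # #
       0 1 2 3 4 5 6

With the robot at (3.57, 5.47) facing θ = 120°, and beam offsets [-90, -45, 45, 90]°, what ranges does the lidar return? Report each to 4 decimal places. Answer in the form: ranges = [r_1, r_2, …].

beam 1: φ=-90°, α=30°
  d=(0.8660,0.5000)  start (3,5)  tX=0.4965 tY=1.0600  stride 1/|dx|=1.1547 1/|dy|=2.0000
    cross x-line → (4,5), t=0.4965
    cross y-line → (4,6), t=1.0600 (wall)
  → r_1 = 1.0600
beam 2: φ=-45°, α=75°
  d=(0.2588,0.9659)  start (3,5)  tX=1.6614 tY=0.5487  stride 1/|dx|=3.8637 1/|dy|=1.0353
    cross y-line → (3,6), t=0.5487 (wall)
  → r_2 = 0.5487
beam 3: φ=45°, α=165°
  d=(-0.9659,0.2588)  start (3,5)  tX=0.5901 tY=2.0478  stride 1/|dx|=1.0353 1/|dy|=3.8637
    cross x-line → (2,5), t=0.5901
    cross x-line → (1,5), t=1.6254
    cross y-line → (1,6), t=2.0478 (wall)
  → r_3 = 2.0478
beam 4: φ=90°, α=210°
  d=(-0.8660,-0.5000)  start (3,5)  tX=0.6582 tY=0.9400  stride 1/|dx|=1.1547 1/|dy|=2.0000
    cross x-line → (2,5), t=0.6582
    cross y-line → (2,4), t=0.9400
    cross x-line → (1,4), t=1.8129 (wall)
  → r_4 = 1.8129

ranges = [1.0600, 0.5487, 2.0478, 1.8129]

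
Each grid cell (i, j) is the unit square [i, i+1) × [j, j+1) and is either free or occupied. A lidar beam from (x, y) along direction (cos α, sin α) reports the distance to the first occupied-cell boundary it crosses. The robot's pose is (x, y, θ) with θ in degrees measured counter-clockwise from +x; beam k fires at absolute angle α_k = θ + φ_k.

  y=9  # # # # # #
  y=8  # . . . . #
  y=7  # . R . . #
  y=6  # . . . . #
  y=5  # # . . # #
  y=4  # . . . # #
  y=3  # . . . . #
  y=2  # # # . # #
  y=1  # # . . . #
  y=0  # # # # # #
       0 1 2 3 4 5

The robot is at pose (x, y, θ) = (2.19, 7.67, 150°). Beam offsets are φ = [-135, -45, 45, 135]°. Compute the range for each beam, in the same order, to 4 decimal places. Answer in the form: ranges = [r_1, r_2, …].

beam 1: φ=-135°, α=15°
  direction (0.9659, 0.2588); cell (2,7); t to first gridline: x 0.8386, y 1.2750 (then +1.0353 / +3.8637)
    (3,7) via x @ 0.8386
    (3,8) via y @ 1.2750
    (4,8) via x @ 1.8738
    (5,8) via x @ 2.9091  # hit
  → r_1 = 2.9091
beam 2: φ=-45°, α=105°
  direction (-0.2588, 0.9659); cell (2,7); t to first gridline: x 0.7341, y 0.3416 (then +3.8637 / +1.0353)
    (2,8) via y @ 0.3416
    (1,8) via x @ 0.7341
    (1,9) via y @ 1.3769  # hit
  → r_2 = 1.3769
beam 3: φ=45°, α=195°
  direction (-0.9659, -0.2588); cell (2,7); t to first gridline: x 0.1967, y 2.5887 (then +1.0353 / +3.8637)
    (1,7) via x @ 0.1967
    (0,7) via x @ 1.2320  # hit
  → r_3 = 1.2320
beam 4: φ=135°, α=285°
  direction (0.2588, -0.9659); cell (2,7); t to first gridline: x 3.1296, y 0.6936 (then +3.8637 / +1.0353)
    (2,6) via y @ 0.6936
    (2,5) via y @ 1.7289
    (2,4) via y @ 2.7642
    (3,4) via x @ 3.1296
    (3,3) via y @ 3.7995
    (3,2) via y @ 4.8347
    (3,1) via y @ 5.8700
    (3,0) via y @ 6.9053  # hit
  → r_4 = 6.9053

ranges = [2.9091, 1.3769, 1.2320, 6.9053]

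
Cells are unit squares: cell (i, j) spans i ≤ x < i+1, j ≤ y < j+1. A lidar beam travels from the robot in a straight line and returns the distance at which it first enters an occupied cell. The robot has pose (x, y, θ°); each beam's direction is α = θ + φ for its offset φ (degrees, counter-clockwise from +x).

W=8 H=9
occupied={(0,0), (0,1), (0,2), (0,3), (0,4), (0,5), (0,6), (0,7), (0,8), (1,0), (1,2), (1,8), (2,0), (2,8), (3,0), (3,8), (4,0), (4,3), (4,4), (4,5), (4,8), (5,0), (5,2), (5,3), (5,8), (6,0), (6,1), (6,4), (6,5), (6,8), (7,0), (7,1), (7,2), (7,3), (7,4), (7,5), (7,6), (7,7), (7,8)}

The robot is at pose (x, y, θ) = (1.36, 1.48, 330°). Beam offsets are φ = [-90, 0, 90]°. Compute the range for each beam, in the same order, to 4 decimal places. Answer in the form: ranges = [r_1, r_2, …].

ranges = [0.5543, 0.9600, 0.6004]

beam 1: φ=-90°, α=240°
  dir = (cos 240°, sin 240°) = (-0.5000, -0.8660); from cell (1,1)
  next x-line at t=0.7200, next y-line at t=0.5543; Δt_x=2.0000, Δt_y=1.1547
    y: enter (1,0) at t=0.5543 ← occupied
  → r_1 = 0.5543
beam 2: φ=0°, α=330°
  dir = (cos 330°, sin 330°) = (0.8660, -0.5000); from cell (1,1)
  next x-line at t=0.7390, next y-line at t=0.9600; Δt_x=1.1547, Δt_y=2.0000
    x: enter (2,1) at t=0.7390
    y: enter (2,0) at t=0.9600 ← occupied
  → r_2 = 0.9600
beam 3: φ=90°, α=60°
  dir = (cos 60°, sin 60°) = (0.5000, 0.8660); from cell (1,1)
  next x-line at t=1.2800, next y-line at t=0.6004; Δt_x=2.0000, Δt_y=1.1547
    y: enter (1,2) at t=0.6004 ← occupied
  → r_3 = 0.6004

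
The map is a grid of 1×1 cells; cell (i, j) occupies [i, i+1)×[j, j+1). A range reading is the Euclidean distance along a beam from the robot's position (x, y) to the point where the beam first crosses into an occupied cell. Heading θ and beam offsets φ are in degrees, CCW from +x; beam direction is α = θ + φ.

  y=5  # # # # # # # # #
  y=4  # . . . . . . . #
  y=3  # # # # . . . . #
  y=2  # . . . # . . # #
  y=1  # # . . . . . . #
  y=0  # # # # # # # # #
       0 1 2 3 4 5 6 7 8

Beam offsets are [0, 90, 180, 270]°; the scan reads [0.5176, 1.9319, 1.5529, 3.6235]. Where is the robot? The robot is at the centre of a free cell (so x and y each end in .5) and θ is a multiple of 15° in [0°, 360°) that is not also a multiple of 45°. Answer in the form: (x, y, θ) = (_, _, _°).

The pose lattice has 22·16 = 352 candidates. Test each by forward raycasting.
  (4.5, 4.5, 165°): beam 1 = 1.9319 ≠ 0.5176 ✗
  (3.5, 4.5, 15°): beam 1 = 1.9319 ≠ 0.5176 ✗
  (6.5, 3.5, 345°): beam 1 = 1.5529 ≠ 0.5176 ✗
  (1.5, 4.5, 285°): beam 3 = 0.5176 ≠ 1.5529 ✗
  …
  (4.5, 4.5, 75°): r_1=0.5176, r_2=1.9319, r_3=1.5529, r_4=3.6235 — all match ✓
Only this pose fits every beam.

(x, y, θ) = (4.5, 4.5, 75°)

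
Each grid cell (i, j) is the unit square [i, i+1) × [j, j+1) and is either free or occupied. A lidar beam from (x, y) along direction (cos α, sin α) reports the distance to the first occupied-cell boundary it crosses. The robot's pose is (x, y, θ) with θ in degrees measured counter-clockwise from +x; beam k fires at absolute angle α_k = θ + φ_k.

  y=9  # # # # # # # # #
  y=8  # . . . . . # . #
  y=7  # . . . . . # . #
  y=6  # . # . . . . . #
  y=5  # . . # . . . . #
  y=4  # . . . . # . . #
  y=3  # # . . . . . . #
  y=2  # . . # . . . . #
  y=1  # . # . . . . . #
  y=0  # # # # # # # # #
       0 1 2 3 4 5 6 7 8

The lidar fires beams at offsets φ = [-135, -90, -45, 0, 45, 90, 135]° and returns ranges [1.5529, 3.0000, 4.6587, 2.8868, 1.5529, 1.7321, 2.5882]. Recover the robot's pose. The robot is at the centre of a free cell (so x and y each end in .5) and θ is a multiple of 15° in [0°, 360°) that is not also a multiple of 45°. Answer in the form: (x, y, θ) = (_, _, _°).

Candidates: 48 free-cell centres × 16 headings = 768 poses. Raycast each; keep the one whose scan matches to 4 dp.
  (4.5, 5.5, 75°): beam 1 = 1.0000 ≠ 1.5529 ✗
  (1.5, 8.5, 60°): beam 1 = 1.9319 ≠ 1.5529 ✗
  (7.5, 6.5, 15°): beam 1 = 6.3509 ≠ 1.5529 ✗
  (6.5, 2.5, 30°): beam 2 = 1.7321 ≠ 3.0000 ✗
  …
  (3.5, 7.5, 30°): r_1=1.5529, r_2=3.0000, r_3=4.6587, r_4=2.8868, r_5=1.5529, r_6=1.7321, r_7=2.5882 — all match ✓
Only this pose fits every beam.

(x, y, θ) = (3.5, 7.5, 30°)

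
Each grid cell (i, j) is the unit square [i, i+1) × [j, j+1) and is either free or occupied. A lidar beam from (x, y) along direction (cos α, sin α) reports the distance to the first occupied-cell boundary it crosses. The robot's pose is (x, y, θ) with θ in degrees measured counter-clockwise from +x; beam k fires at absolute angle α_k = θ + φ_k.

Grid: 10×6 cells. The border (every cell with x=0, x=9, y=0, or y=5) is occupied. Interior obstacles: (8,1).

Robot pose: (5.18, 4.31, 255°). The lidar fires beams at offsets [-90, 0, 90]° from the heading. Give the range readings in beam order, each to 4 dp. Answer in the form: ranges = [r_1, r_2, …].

beam 1: φ=-90°, α=165°
  dir = (cos 165°, sin 165°) = (-0.9659, 0.2588); from cell (5,4)
  next x-line at t=0.1863, next y-line at t=2.6660; Δt_x=1.0353, Δt_y=3.8637
    x: enter (4,4) at t=0.1863
    x: enter (3,4) at t=1.2216
    x: enter (2,4) at t=2.2569
    y: enter (2,5) at t=2.6660 ← occupied
  → r_1 = 2.6660
beam 2: φ=0°, α=255°
  dir = (cos 255°, sin 255°) = (-0.2588, -0.9659); from cell (5,4)
  next x-line at t=0.6955, next y-line at t=0.3209; Δt_x=3.8637, Δt_y=1.0353
    y: enter (5,3) at t=0.3209
    x: enter (4,3) at t=0.6955
    y: enter (4,2) at t=1.3562
    y: enter (4,1) at t=2.3915
    y: enter (4,0) at t=3.4268 ← occupied
  → r_2 = 3.4268
beam 3: φ=90°, α=345°
  dir = (cos 345°, sin 345°) = (0.9659, -0.2588); from cell (5,4)
  next x-line at t=0.8489, next y-line at t=1.1977; Δt_x=1.0353, Δt_y=3.8637
    x: enter (6,4) at t=0.8489
    y: enter (6,3) at t=1.1977
    x: enter (7,3) at t=1.8842
    x: enter (8,3) at t=2.9195
    x: enter (9,3) at t=3.9548 ← occupied
  → r_3 = 3.9548

ranges = [2.6660, 3.4268, 3.9548]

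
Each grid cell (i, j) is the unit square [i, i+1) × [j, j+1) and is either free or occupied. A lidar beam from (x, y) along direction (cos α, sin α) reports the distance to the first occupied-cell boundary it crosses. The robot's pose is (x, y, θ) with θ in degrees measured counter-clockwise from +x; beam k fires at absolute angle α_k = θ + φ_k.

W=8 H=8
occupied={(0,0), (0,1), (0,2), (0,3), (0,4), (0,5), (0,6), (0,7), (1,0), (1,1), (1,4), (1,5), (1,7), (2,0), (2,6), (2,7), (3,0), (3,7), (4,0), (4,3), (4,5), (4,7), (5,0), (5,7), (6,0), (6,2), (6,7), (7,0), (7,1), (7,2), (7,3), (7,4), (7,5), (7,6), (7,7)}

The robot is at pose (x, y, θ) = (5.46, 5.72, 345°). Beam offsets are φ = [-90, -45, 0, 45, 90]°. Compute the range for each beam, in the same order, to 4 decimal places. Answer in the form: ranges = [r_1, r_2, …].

beam 1: φ=-90°, α=255°
  d=(-0.2588,-0.9659)  start (5,5)  tX=1.7773 tY=0.7454  stride 1/|dx|=3.8637 1/|dy|=1.0353
    cross y-line → (5,4), t=0.7454
    cross x-line → (4,4), t=1.7773
    cross y-line → (4,3), t=1.7807 (wall)
  → r_1 = 1.7807
beam 2: φ=-45°, α=300°
  d=(0.5000,-0.8660)  start (5,5)  tX=1.0800 tY=0.8314  stride 1/|dx|=2.0000 1/|dy|=1.1547
    cross y-line → (5,4), t=0.8314
    cross x-line → (6,4), t=1.0800
    cross y-line → (6,3), t=1.9861
    cross x-line → (7,3), t=3.0800 (wall)
  → r_2 = 3.0800
beam 3: φ=0°, α=345°
  d=(0.9659,-0.2588)  start (5,5)  tX=0.5590 tY=2.7819  stride 1/|dx|=1.0353 1/|dy|=3.8637
    cross x-line → (6,5), t=0.5590
    cross x-line → (7,5), t=1.5943 (wall)
  → r_3 = 1.5943
beam 4: φ=45°, α=30°
  d=(0.8660,0.5000)  start (5,5)  tX=0.6235 tY=0.5600  stride 1/|dx|=1.1547 1/|dy|=2.0000
    cross y-line → (5,6), t=0.5600
    cross x-line → (6,6), t=0.6235
    cross x-line → (7,6), t=1.7782 (wall)
  → r_4 = 1.7782
beam 5: φ=90°, α=75°
  d=(0.2588,0.9659)  start (5,5)  tX=2.0864 tY=0.2899  stride 1/|dx|=3.8637 1/|dy|=1.0353
    cross y-line → (5,6), t=0.2899
    cross y-line → (5,7), t=1.3252 (wall)
  → r_5 = 1.3252

ranges = [1.7807, 3.0800, 1.5943, 1.7782, 1.3252]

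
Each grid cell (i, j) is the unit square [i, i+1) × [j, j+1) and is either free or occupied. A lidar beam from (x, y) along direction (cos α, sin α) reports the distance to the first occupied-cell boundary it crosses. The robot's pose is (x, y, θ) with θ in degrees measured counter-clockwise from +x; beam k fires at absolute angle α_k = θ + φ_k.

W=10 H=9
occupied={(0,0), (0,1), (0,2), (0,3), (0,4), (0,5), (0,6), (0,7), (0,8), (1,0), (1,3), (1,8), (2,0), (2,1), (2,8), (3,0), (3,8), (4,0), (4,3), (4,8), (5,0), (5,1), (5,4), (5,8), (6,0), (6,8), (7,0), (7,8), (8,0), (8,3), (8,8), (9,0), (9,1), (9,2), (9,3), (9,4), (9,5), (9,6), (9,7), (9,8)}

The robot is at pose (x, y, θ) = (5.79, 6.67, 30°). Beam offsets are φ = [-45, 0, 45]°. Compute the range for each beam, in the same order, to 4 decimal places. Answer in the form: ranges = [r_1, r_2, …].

beam 1: φ=-45°, α=345°
  d=(0.9659,-0.2588)  start (5,6)  tX=0.2174 tY=2.5887  stride 1/|dx|=1.0353 1/|dy|=3.8637
    cross x-line → (6,6), t=0.2174
    cross x-line → (7,6), t=1.2527
    cross x-line → (8,6), t=2.2880
    cross y-line → (8,5), t=2.5887
    cross x-line → (9,5), t=3.3232 (wall)
  → r_1 = 3.3232
beam 2: φ=0°, α=30°
  d=(0.8660,0.5000)  start (5,6)  tX=0.2425 tY=0.6600  stride 1/|dx|=1.1547 1/|dy|=2.0000
    cross x-line → (6,6), t=0.2425
    cross y-line → (6,7), t=0.6600
    cross x-line → (7,7), t=1.3972
    cross x-line → (8,7), t=2.5519
    cross y-line → (8,8), t=2.6600 (wall)
  → r_2 = 2.6600
beam 3: φ=45°, α=75°
  d=(0.2588,0.9659)  start (5,6)  tX=0.8114 tY=0.3416  stride 1/|dx|=3.8637 1/|dy|=1.0353
    cross y-line → (5,7), t=0.3416
    cross x-line → (6,7), t=0.8114
    cross y-line → (6,8), t=1.3769 (wall)
  → r_3 = 1.3769

ranges = [3.3232, 2.6600, 1.3769]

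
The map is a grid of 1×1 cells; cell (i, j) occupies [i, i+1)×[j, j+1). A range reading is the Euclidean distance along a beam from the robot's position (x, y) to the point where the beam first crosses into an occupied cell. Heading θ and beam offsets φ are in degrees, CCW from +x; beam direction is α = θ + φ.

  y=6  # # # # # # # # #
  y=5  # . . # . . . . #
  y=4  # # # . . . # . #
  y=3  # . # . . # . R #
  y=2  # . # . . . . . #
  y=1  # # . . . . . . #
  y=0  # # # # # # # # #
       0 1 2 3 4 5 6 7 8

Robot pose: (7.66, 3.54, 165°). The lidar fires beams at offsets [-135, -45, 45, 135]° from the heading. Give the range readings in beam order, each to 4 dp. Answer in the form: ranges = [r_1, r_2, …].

beam 1: φ=-135°, α=30°
  cosα=0.8660 sinα=0.5000 | (7,3) | tMaxX 0.3926 tMaxY 0.9200 | tΔX 1.1547 tΔY 2.0000
    t=0.3926 [x] (8,3) — stop
  → r_1 = 0.3926
beam 2: φ=-45°, α=120°
  cosα=-0.5000 sinα=0.8660 | (7,3) | tMaxX 1.3200 tMaxY 0.5312 | tΔX 2.0000 tΔY 1.1547
    t=0.5312 [y] (7,4)
    t=1.3200 [x] (6,4) — stop
  → r_2 = 1.3200
beam 3: φ=45°, α=210°
  cosα=-0.8660 sinα=-0.5000 | (7,3) | tMaxX 0.7621 tMaxY 1.0800 | tΔX 1.1547 tΔY 2.0000
    t=0.7621 [x] (6,3)
    t=1.0800 [y] (6,2)
    t=1.9168 [x] (5,2)
    t=3.0715 [x] (4,2)
    t=3.0800 [y] (4,1)
    t=4.2262 [x] (3,1)
    t=5.0800 [y] (3,0) — stop
  → r_3 = 5.0800
beam 4: φ=135°, α=300°
  cosα=0.5000 sinα=-0.8660 | (7,3) | tMaxX 0.6800 tMaxY 0.6235 | tΔX 2.0000 tΔY 1.1547
    t=0.6235 [y] (7,2)
    t=0.6800 [x] (8,2) — stop
  → r_4 = 0.6800

ranges = [0.3926, 1.3200, 5.0800, 0.6800]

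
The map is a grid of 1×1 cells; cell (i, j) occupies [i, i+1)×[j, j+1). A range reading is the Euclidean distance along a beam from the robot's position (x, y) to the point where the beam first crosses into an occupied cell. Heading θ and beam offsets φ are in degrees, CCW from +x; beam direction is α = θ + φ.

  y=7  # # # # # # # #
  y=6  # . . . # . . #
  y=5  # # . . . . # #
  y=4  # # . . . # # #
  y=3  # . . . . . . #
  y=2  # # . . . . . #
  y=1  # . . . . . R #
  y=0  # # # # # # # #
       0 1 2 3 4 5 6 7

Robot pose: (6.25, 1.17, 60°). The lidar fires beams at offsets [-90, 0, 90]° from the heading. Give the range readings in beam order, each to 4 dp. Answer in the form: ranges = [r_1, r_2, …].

ranges = [0.3400, 1.5000, 5.6600]

beam 1: φ=-90°, α=330°
  direction (0.8660, -0.5000); cell (6,1); t to first gridline: x 0.8660, y 0.3400 (then +1.1547 / +2.0000)
    (6,0) via y @ 0.3400  # hit
  → r_1 = 0.3400
beam 2: φ=0°, α=60°
  direction (0.5000, 0.8660); cell (6,1); t to first gridline: x 1.5000, y 0.9584 (then +2.0000 / +1.1547)
    (6,2) via y @ 0.9584
    (7,2) via x @ 1.5000  # hit
  → r_2 = 1.5000
beam 3: φ=90°, α=150°
  direction (-0.8660, 0.5000); cell (6,1); t to first gridline: x 0.2887, y 1.6600 (then +1.1547 / +2.0000)
    (5,1) via x @ 0.2887
    (4,1) via x @ 1.4434
    (4,2) via y @ 1.6600
    (3,2) via x @ 2.5981
    (3,3) via y @ 3.6600
    (2,3) via x @ 3.7528
    (1,3) via x @ 4.9075
    (1,4) via y @ 5.6600  # hit
  → r_3 = 5.6600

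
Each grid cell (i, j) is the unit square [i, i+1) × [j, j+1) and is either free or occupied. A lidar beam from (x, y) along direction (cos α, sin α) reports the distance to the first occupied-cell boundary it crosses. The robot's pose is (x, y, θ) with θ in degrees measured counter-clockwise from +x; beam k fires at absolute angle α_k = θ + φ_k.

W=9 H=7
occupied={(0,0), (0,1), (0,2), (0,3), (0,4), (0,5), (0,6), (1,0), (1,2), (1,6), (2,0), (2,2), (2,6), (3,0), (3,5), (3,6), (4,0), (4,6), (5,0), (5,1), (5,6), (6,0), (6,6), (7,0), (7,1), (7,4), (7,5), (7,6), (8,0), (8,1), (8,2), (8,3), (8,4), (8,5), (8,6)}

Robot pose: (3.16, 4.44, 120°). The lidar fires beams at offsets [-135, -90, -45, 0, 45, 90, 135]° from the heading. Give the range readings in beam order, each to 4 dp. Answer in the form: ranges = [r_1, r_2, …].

beam 1: φ=-135°, α=345°
  dir = (cos 345°, sin 345°) = (0.9659, -0.2588); from cell (3,4)
  next x-line at t=0.8696, next y-line at t=1.7000; Δt_x=1.0353, Δt_y=3.8637
    x: enter (4,4) at t=0.8696
    y: enter (4,3) at t=1.7000
    x: enter (5,3) at t=1.9049
    x: enter (6,3) at t=2.9402
    x: enter (7,3) at t=3.9755
    x: enter (8,3) at t=5.0107 ← occupied
  → r_1 = 5.0107
beam 2: φ=-90°, α=30°
  dir = (cos 30°, sin 30°) = (0.8660, 0.5000); from cell (3,4)
  next x-line at t=0.9699, next y-line at t=1.1200; Δt_x=1.1547, Δt_y=2.0000
    x: enter (4,4) at t=0.9699
    y: enter (4,5) at t=1.1200
    x: enter (5,5) at t=2.1246
    y: enter (5,6) at t=3.1200 ← occupied
  → r_2 = 3.1200
beam 3: φ=-45°, α=75°
  dir = (cos 75°, sin 75°) = (0.2588, 0.9659); from cell (3,4)
  next x-line at t=3.2455, next y-line at t=0.5798; Δt_x=3.8637, Δt_y=1.0353
    y: enter (3,5) at t=0.5798 ← occupied
  → r_3 = 0.5798
beam 4: φ=0°, α=120°
  dir = (cos 120°, sin 120°) = (-0.5000, 0.8660); from cell (3,4)
  next x-line at t=0.3200, next y-line at t=0.6466; Δt_x=2.0000, Δt_y=1.1547
    x: enter (2,4) at t=0.3200
    y: enter (2,5) at t=0.6466
    y: enter (2,6) at t=1.8013 ← occupied
  → r_4 = 1.8013
beam 5: φ=45°, α=165°
  dir = (cos 165°, sin 165°) = (-0.9659, 0.2588); from cell (3,4)
  next x-line at t=0.1656, next y-line at t=2.1637; Δt_x=1.0353, Δt_y=3.8637
    x: enter (2,4) at t=0.1656
    x: enter (1,4) at t=1.2009
    y: enter (1,5) at t=2.1637
    x: enter (0,5) at t=2.2362 ← occupied
  → r_5 = 2.2362
beam 6: φ=90°, α=210°
  dir = (cos 210°, sin 210°) = (-0.8660, -0.5000); from cell (3,4)
  next x-line at t=0.1848, next y-line at t=0.8800; Δt_x=1.1547, Δt_y=2.0000
    x: enter (2,4) at t=0.1848
    y: enter (2,3) at t=0.8800
    x: enter (1,3) at t=1.3395
    x: enter (0,3) at t=2.4942 ← occupied
  → r_6 = 2.4942
beam 7: φ=135°, α=255°
  dir = (cos 255°, sin 255°) = (-0.2588, -0.9659); from cell (3,4)
  next x-line at t=0.6182, next y-line at t=0.4555; Δt_x=3.8637, Δt_y=1.0353
    y: enter (3,3) at t=0.4555
    x: enter (2,3) at t=0.6182
    y: enter (2,2) at t=1.4908 ← occupied
  → r_7 = 1.4908

ranges = [5.0107, 3.1200, 0.5798, 1.8013, 2.2362, 2.4942, 1.4908]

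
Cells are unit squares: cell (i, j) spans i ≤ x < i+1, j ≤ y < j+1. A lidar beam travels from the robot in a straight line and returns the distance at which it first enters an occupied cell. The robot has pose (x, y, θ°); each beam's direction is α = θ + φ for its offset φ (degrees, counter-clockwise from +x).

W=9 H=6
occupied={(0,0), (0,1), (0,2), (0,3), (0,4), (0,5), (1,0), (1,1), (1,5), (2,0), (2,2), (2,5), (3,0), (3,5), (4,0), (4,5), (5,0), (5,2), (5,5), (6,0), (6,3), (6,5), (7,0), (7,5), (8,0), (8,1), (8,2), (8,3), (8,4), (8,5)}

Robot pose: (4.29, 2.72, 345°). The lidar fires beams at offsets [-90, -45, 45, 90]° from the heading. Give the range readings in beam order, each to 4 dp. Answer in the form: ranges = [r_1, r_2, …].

beam 1: φ=-90°, α=255°
  cosα=-0.2588 sinα=-0.9659 | (4,2) | tMaxX 1.1205 tMaxY 0.7454 | tΔX 3.8637 tΔY 1.0353
    t=0.7454 [y] (4,1)
    t=1.1205 [x] (3,1)
    t=1.7807 [y] (3,0) — stop
  → r_1 = 1.7807
beam 2: φ=-45°, α=300°
  cosα=0.5000 sinα=-0.8660 | (4,2) | tMaxX 1.4200 tMaxY 0.8314 | tΔX 2.0000 tΔY 1.1547
    t=0.8314 [y] (4,1)
    t=1.4200 [x] (5,1)
    t=1.9861 [y] (5,0) — stop
  → r_2 = 1.9861
beam 3: φ=45°, α=30°
  cosα=0.8660 sinα=0.5000 | (4,2) | tMaxX 0.8198 tMaxY 0.5600 | tΔX 1.1547 tΔY 2.0000
    t=0.5600 [y] (4,3)
    t=0.8198 [x] (5,3)
    t=1.9745 [x] (6,3) — stop
  → r_3 = 1.9745
beam 4: φ=90°, α=75°
  cosα=0.2588 sinα=0.9659 | (4,2) | tMaxX 2.7432 tMaxY 0.2899 | tΔX 3.8637 tΔY 1.0353
    t=0.2899 [y] (4,3)
    t=1.3252 [y] (4,4)
    t=2.3604 [y] (4,5) — stop
  → r_4 = 2.3604

ranges = [1.7807, 1.9861, 1.9745, 2.3604]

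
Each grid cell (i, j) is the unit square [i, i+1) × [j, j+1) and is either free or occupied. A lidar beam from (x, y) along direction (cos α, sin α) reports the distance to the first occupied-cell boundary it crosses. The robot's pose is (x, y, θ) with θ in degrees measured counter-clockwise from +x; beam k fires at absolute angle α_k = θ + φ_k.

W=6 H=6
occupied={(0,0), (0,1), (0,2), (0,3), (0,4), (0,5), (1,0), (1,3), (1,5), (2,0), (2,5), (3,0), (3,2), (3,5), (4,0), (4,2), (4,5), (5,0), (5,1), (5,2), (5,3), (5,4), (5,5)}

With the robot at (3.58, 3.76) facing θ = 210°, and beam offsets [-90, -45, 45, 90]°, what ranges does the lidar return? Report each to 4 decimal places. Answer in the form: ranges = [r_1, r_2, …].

beam 1: φ=-90°, α=120°
  d=(-0.5000,0.8660)  start (3,3)  tX=1.1600 tY=0.2771  stride 1/|dx|=2.0000 1/|dy|=1.1547
    cross y-line → (3,4), t=0.2771
    cross x-line → (2,4), t=1.1600
    cross y-line → (2,5), t=1.4318 (wall)
  → r_1 = 1.4318
beam 2: φ=-45°, α=165°
  d=(-0.9659,0.2588)  start (3,3)  tX=0.6005 tY=0.9273  stride 1/|dx|=1.0353 1/|dy|=3.8637
    cross x-line → (2,3), t=0.6005
    cross y-line → (2,4), t=0.9273
    cross x-line → (1,4), t=1.6357
    cross x-line → (0,4), t=2.6710 (wall)
  → r_2 = 2.6710
beam 3: φ=45°, α=255°
  d=(-0.2588,-0.9659)  start (3,3)  tX=2.2409 tY=0.7868  stride 1/|dx|=3.8637 1/|dy|=1.0353
    cross y-line → (3,2), t=0.7868 (wall)
  → r_3 = 0.7868
beam 4: φ=90°, α=300°
  d=(0.5000,-0.8660)  start (3,3)  tX=0.8400 tY=0.8776  stride 1/|dx|=2.0000 1/|dy|=1.1547
    cross x-line → (4,3), t=0.8400
    cross y-line → (4,2), t=0.8776 (wall)
  → r_4 = 0.8776

ranges = [1.4318, 2.6710, 0.7868, 0.8776]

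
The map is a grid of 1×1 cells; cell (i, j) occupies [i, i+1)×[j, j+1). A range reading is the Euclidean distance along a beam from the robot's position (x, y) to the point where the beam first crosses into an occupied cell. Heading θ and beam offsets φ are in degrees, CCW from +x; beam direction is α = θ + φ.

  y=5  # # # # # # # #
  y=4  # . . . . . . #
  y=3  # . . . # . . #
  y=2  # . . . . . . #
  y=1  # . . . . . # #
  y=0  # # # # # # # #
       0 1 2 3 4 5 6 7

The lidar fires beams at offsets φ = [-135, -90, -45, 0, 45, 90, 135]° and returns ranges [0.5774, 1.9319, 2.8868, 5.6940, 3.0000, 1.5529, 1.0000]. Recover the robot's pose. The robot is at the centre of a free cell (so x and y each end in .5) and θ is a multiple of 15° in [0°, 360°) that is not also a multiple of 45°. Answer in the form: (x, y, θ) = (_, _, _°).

(x, y, θ) = (1.5, 3.5, 345°)

Enumerate (i+0.5, j+0.5, θ) over the 22 free cells and 16 admissible headings. For each, cast all 7 beams and compare to the given ranges.
  (1.5, 1.5, 240°): beam 1 = 1.9319 ≠ 0.5774 ✗
  (2.5, 4.5, 240°): beam 1 = 0.5176 ≠ 0.5774 ✗
  (5.5, 1.5, 120°): beam 1 = 0.5176 ≠ 0.5774 ✗
  …
  (1.5, 3.5, 345°): r_1=0.5774, r_2=1.9319, r_3=2.8868, r_4=5.6940, r_5=3.0000, r_6=1.5529, r_7=1.0000 — all match ✓
Only this pose fits every beam.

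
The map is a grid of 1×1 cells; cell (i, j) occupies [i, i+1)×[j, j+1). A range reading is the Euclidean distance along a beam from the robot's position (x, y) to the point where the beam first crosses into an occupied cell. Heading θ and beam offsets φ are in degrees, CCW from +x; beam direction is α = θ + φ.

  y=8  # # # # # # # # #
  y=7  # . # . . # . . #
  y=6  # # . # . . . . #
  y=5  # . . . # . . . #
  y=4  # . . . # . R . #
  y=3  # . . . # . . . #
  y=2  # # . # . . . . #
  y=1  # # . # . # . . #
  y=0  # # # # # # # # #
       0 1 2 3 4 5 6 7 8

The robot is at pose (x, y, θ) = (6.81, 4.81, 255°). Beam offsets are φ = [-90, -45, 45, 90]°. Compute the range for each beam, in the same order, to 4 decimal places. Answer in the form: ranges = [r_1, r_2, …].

beam 1: φ=-90°, α=165°
  dir = (cos 165°, sin 165°) = (-0.9659, 0.2588); from cell (6,4)
  next x-line at t=0.8386, next y-line at t=0.7341; Δt_x=1.0353, Δt_y=3.8637
    y: enter (6,5) at t=0.7341
    x: enter (5,5) at t=0.8386
    x: enter (4,5) at t=1.8738 ← occupied
  → r_1 = 1.8738
beam 2: φ=-45°, α=210°
  dir = (cos 210°, sin 210°) = (-0.8660, -0.5000); from cell (6,4)
  next x-line at t=0.9353, next y-line at t=1.6200; Δt_x=1.1547, Δt_y=2.0000
    x: enter (5,4) at t=0.9353
    y: enter (5,3) at t=1.6200
    x: enter (4,3) at t=2.0900 ← occupied
  → r_2 = 2.0900
beam 3: φ=45°, α=300°
  dir = (cos 300°, sin 300°) = (0.5000, -0.8660); from cell (6,4)
  next x-line at t=0.3800, next y-line at t=0.9353; Δt_x=2.0000, Δt_y=1.1547
    x: enter (7,4) at t=0.3800
    y: enter (7,3) at t=0.9353
    y: enter (7,2) at t=2.0900
    x: enter (8,2) at t=2.3800 ← occupied
  → r_3 = 2.3800
beam 4: φ=90°, α=345°
  dir = (cos 345°, sin 345°) = (0.9659, -0.2588); from cell (6,4)
  next x-line at t=0.1967, next y-line at t=3.1296; Δt_x=1.0353, Δt_y=3.8637
    x: enter (7,4) at t=0.1967
    x: enter (8,4) at t=1.2320 ← occupied
  → r_4 = 1.2320

ranges = [1.8738, 2.0900, 2.3800, 1.2320]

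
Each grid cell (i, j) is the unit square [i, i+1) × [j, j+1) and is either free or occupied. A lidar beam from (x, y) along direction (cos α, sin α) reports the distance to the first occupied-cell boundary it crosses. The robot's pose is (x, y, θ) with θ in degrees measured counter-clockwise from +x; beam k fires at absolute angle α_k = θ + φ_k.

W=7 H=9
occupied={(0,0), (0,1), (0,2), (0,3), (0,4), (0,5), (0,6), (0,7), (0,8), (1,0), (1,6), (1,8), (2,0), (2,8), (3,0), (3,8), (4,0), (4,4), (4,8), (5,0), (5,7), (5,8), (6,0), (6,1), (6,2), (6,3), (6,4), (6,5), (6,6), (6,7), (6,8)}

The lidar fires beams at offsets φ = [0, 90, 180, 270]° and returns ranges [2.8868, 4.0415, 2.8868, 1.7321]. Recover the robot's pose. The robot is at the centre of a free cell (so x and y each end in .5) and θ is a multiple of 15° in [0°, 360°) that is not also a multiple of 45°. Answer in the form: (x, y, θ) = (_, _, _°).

(x, y, θ) = (3.5, 2.5, 30°)

Enumerate (i+0.5, j+0.5, θ) over the 32 free cells and 16 admissible headings. For each, cast all 4 beams and compare to the given ranges.
  (3.5, 3.5, 330°): beam 2 = 1.0000 ≠ 4.0415 ✗
  (4.5, 7.5, 195°): beam 1 = 2.5882 ≠ 2.8868 ✗
  (5.5, 3.5, 195°): beam 1 = 4.6587 ≠ 2.8868 ✗
  …
  (3.5, 2.5, 30°): r_1=2.8868, r_2=4.0415, r_3=2.8868, r_4=1.7321 — all match ✓
Only this pose fits every beam.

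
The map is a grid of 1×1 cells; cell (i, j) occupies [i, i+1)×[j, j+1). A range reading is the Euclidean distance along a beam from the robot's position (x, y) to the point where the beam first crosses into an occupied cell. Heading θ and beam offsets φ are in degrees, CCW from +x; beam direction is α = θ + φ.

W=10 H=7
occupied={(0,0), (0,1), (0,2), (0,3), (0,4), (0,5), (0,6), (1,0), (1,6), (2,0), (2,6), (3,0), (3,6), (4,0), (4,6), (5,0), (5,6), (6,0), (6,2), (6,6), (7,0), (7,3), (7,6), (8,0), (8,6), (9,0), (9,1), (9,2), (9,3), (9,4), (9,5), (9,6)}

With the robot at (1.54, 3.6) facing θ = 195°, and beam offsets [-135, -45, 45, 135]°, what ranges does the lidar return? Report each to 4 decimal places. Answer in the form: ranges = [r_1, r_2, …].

beam 1: φ=-135°, α=60°
  direction (0.5000, 0.8660); cell (1,3); t to first gridline: x 0.9200, y 0.4619 (then +2.0000 / +1.1547)
    (1,4) via y @ 0.4619
    (2,4) via x @ 0.9200
    (2,5) via y @ 1.6166
    (2,6) via y @ 2.7713  # hit
  → r_1 = 2.7713
beam 2: φ=-45°, α=150°
  direction (-0.8660, 0.5000); cell (1,3); t to first gridline: x 0.6235, y 0.8000 (then +1.1547 / +2.0000)
    (0,3) via x @ 0.6235  # hit
  → r_2 = 0.6235
beam 3: φ=45°, α=240°
  direction (-0.5000, -0.8660); cell (1,3); t to first gridline: x 1.0800, y 0.6928 (then +2.0000 / +1.1547)
    (1,2) via y @ 0.6928
    (0,2) via x @ 1.0800  # hit
  → r_3 = 1.0800
beam 4: φ=135°, α=330°
  direction (0.8660, -0.5000); cell (1,3); t to first gridline: x 0.5312, y 1.2000 (then +1.1547 / +2.0000)
    (2,3) via x @ 0.5312
    (2,2) via y @ 1.2000
    (3,2) via x @ 1.6859
    (4,2) via x @ 2.8406
    (4,1) via y @ 3.2000
    (5,1) via x @ 3.9953
    (6,1) via x @ 5.1500
    (6,0) via y @ 5.2000  # hit
  → r_4 = 5.2000

ranges = [2.7713, 0.6235, 1.0800, 5.2000]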